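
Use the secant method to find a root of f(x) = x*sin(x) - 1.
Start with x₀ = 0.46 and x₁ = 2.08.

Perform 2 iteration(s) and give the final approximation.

f(x) = x*sin(x) - 1
x₀ = 0.46, x₁ = 2.08

Secant formula: x_{n+1} = x_n - f(x_n)(x_n - x_{n-1})/(f(x_n) - f(x_{n-1}))

Iteration 1:
  f(0.460000) = -0.795784
  f(2.080000) = 0.816117
  x_2 = 2.080000 - 0.816117×(2.080000 - 0.460000)/(0.816117 - (-0.795784))
       = 1.259783
Iteration 2:
  f(2.080000) = 0.816117
  f(1.259783) = 0.199343
  x_3 = 1.259783 - 0.199343×(1.259783 - 2.080000)/(0.199343 - 0.816117)
       = 0.994686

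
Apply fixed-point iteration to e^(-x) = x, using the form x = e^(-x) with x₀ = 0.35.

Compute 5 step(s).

Equation: e^(-x) = x
Fixed-point form: x = e^(-x)
x₀ = 0.35

x_1 = g(0.350000) = 0.704688
x_2 = g(0.704688) = 0.494263
x_3 = g(0.494263) = 0.610020
x_4 = g(0.610020) = 0.543340
x_5 = g(0.543340) = 0.580805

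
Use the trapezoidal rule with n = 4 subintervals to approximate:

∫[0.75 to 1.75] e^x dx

f(x) = e^x
a = 0.75, b = 1.75, n = 4
h = (b - a)/n = 0.250000

Trapezoidal rule: (h/2)[f(x₀) + 2f(x₁) + 2f(x₂) + ... + f(xₙ)]

x_0 = 0.7500, f(x_0) = 2.117000, coefficient = 1
x_1 = 1.0000, f(x_1) = 2.718282, coefficient = 2
x_2 = 1.2500, f(x_2) = 3.490343, coefficient = 2
x_3 = 1.5000, f(x_3) = 4.481689, coefficient = 2
x_4 = 1.7500, f(x_4) = 5.754603, coefficient = 1

I ≈ (0.250000/2) × 29.252230 = 3.656529
Exact value: 3.637603
Error: 0.018926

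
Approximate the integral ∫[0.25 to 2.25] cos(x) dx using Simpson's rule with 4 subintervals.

f(x) = cos(x)
a = 0.25, b = 2.25, n = 4
h = (b - a)/n = 0.500000

Simpson's rule: (h/3)[f(x₀) + 4f(x₁) + 2f(x₂) + ... + f(xₙ)]

x_0 = 0.2500, f(x_0) = 0.968912, coefficient = 1
x_1 = 0.7500, f(x_1) = 0.731689, coefficient = 4
x_2 = 1.2500, f(x_2) = 0.315322, coefficient = 2
x_3 = 1.7500, f(x_3) = -0.178246, coefficient = 4
x_4 = 2.2500, f(x_4) = -0.628174, coefficient = 1

I ≈ (0.500000/3) × 3.185155 = 0.530859
Exact value: 0.530669
Error: 0.000190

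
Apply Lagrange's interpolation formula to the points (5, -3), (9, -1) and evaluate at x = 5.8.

Lagrange interpolation formula:
P(x) = Σ yᵢ × Lᵢ(x)
where Lᵢ(x) = Π_{j≠i} (x - xⱼ)/(xᵢ - xⱼ)

L_0(5.8) = (5.8 - 9)/(5 - 9) = 0.800000
L_1(5.8) = (5.8 - 5)/(9 - 5) = 0.200000

P(5.8) = (-3)×L_0(5.8) + (-1)×L_1(5.8)
P(5.8) = -2.600000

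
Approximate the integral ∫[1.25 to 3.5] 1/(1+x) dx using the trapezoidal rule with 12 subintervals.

f(x) = 1/(1+x)
a = 1.25, b = 3.5, n = 12
h = (b - a)/n = 0.187500

Trapezoidal rule: (h/2)[f(x₀) + 2f(x₁) + 2f(x₂) + ... + f(xₙ)]

x_0 = 1.2500, f(x_0) = 0.444444, coefficient = 1
x_1 = 1.4375, f(x_1) = 0.410256, coefficient = 2
x_2 = 1.6250, f(x_2) = 0.380952, coefficient = 2
x_3 = 1.8125, f(x_3) = 0.355556, coefficient = 2
x_4 = 2.0000, f(x_4) = 0.333333, coefficient = 2
x_5 = 2.1875, f(x_5) = 0.313725, coefficient = 2
x_6 = 2.3750, f(x_6) = 0.296296, coefficient = 2
x_7 = 2.5625, f(x_7) = 0.280702, coefficient = 2
x_8 = 2.7500, f(x_8) = 0.266667, coefficient = 2
x_9 = 2.9375, f(x_9) = 0.253968, coefficient = 2
x_10 = 3.1250, f(x_10) = 0.242424, coefficient = 2
x_11 = 3.3125, f(x_11) = 0.231884, coefficient = 2
x_12 = 3.5000, f(x_12) = 0.222222, coefficient = 1

I ≈ (0.187500/2) × 7.398196 = 0.693581
Exact value: 0.693147
Error: 0.000434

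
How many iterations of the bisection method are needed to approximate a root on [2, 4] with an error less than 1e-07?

We need (b-a)/2^n ≤ 1e-07
(4 - 2)/2^n ≤ 1e-07
2/2^n ≤ 1e-07
2^n ≥ 20000000
n ≥ log₂(20000000) = 24.25
n ≥ 25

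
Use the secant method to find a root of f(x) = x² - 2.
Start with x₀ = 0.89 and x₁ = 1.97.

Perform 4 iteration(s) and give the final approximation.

f(x) = x² - 2
x₀ = 0.89, x₁ = 1.97

Secant formula: x_{n+1} = x_n - f(x_n)(x_n - x_{n-1})/(f(x_n) - f(x_{n-1}))

Iteration 1:
  f(0.890000) = -1.207900
  f(1.970000) = 1.880900
  x_2 = 1.970000 - 1.880900×(1.970000 - 0.890000)/(1.880900 - (-1.207900))
       = 1.312343
Iteration 2:
  f(1.970000) = 1.880900
  f(1.312343) = -0.277757
  x_3 = 1.312343 - (-0.277757)×(1.312343 - 1.970000)/(-0.277757 - 1.880900)
       = 1.396964
Iteration 3:
  f(1.312343) = -0.277757
  f(1.396964) = -0.048491
  x_4 = 1.396964 - (-0.048491)×(1.396964 - 1.312343)/(-0.048491 - (-0.277757))
       = 1.414862
Iteration 4:
  f(1.396964) = -0.048491
  f(1.414862) = 0.001835
  x_5 = 1.414862 - 0.001835×(1.414862 - 1.396964)/(0.001835 - (-0.048491))
       = 1.414210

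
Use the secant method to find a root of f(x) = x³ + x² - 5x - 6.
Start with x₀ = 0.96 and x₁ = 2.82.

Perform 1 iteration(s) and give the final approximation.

f(x) = x³ + x² - 5x - 6
x₀ = 0.96, x₁ = 2.82

Secant formula: x_{n+1} = x_n - f(x_n)(x_n - x_{n-1})/(f(x_n) - f(x_{n-1}))

Iteration 1:
  f(0.960000) = -8.993664
  f(2.820000) = 10.278168
  x_2 = 2.820000 - 10.278168×(2.820000 - 0.960000)/(10.278168 - (-8.993664))
       = 1.828014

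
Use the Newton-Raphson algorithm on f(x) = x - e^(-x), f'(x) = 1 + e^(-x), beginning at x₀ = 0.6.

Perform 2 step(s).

f(x) = x - e^(-x)
f'(x) = 1 + e^(-x)
x₀ = 0.6

Newton-Raphson formula: x_{n+1} = x_n - f(x_n)/f'(x_n)

Iteration 1:
  f(0.600000) = 0.051188
  f'(0.600000) = 1.548812
  x_1 = 0.600000 - 0.051188/1.548812 = 0.566950
Iteration 2:
  f(0.566950) = -0.000303
  f'(0.566950) = 1.567253
  x_2 = 0.566950 - (-0.000303)/1.567253 = 0.567143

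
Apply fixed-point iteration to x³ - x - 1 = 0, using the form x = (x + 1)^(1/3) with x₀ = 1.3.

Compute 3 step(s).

Equation: x³ - x - 1 = 0
Fixed-point form: x = (x + 1)^(1/3)
x₀ = 1.3

x_1 = g(1.300000) = 1.320006
x_2 = g(1.320006) = 1.323822
x_3 = g(1.323822) = 1.324548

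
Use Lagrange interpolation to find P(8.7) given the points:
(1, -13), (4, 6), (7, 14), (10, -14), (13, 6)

Lagrange interpolation formula:
P(x) = Σ yᵢ × Lᵢ(x)
where Lᵢ(x) = Π_{j≠i} (x - xⱼ)/(xᵢ - xⱼ)

L_0(8.7) = (8.7 - 4)/(1 - 4) × (8.7 - 7)/(1 - 7) × (8.7 - 10)/(1 - 10) × (8.7 - 13)/(1 - 13) = 0.022975
L_1(8.7) = (8.7 - 1)/(4 - 1) × (8.7 - 7)/(4 - 7) × (8.7 - 10)/(4 - 10) × (8.7 - 13)/(4 - 13) = -0.150562
L_2(8.7) = (8.7 - 1)/(7 - 1) × (8.7 - 4)/(7 - 4) × (8.7 - 10)/(7 - 10) × (8.7 - 13)/(7 - 13) = 0.624389
L_3(8.7) = (8.7 - 1)/(10 - 1) × (8.7 - 4)/(10 - 4) × (8.7 - 7)/(10 - 7) × (8.7 - 13)/(10 - 13) = 0.544339
L_4(8.7) = (8.7 - 1)/(13 - 1) × (8.7 - 4)/(13 - 4) × (8.7 - 7)/(13 - 7) × (8.7 - 10)/(13 - 10) = -0.041142

P(8.7) = (-13)×L_0(8.7) + 6×L_1(8.7) + 14×L_2(8.7) + (-14)×L_3(8.7) + 6×L_4(8.7)
P(8.7) = -0.328204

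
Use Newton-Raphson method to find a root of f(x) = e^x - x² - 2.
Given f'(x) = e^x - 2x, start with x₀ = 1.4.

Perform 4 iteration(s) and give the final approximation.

f(x) = e^x - x² - 2
f'(x) = e^x - 2x
x₀ = 1.4

Newton-Raphson formula: x_{n+1} = x_n - f(x_n)/f'(x_n)

Iteration 1:
  f(1.400000) = 0.095200
  f'(1.400000) = 1.255200
  x_1 = 1.400000 - 0.095200/1.255200 = 1.324156
Iteration 2:
  f(1.324156) = 0.005622
  f'(1.324156) = 1.110699
  x_2 = 1.324156 - 0.005622/1.110699 = 1.319094
Iteration 3:
  f(1.319094) = 0.000022
  f'(1.319094) = 1.101843
  x_3 = 1.319094 - 0.000022/1.101843 = 1.319074
Iteration 4:
  f(1.319074) = 0.000000
  f'(1.319074) = 1.101808
  x_4 = 1.319074 - 0.000000/1.101808 = 1.319074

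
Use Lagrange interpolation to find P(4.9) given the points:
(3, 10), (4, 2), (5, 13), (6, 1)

Lagrange interpolation formula:
P(x) = Σ yᵢ × Lᵢ(x)
where Lᵢ(x) = Π_{j≠i} (x - xⱼ)/(xᵢ - xⱼ)

L_0(4.9) = (4.9 - 4)/(3 - 4) × (4.9 - 5)/(3 - 5) × (4.9 - 6)/(3 - 6) = -0.016500
L_1(4.9) = (4.9 - 3)/(4 - 3) × (4.9 - 5)/(4 - 5) × (4.9 - 6)/(4 - 6) = 0.104500
L_2(4.9) = (4.9 - 3)/(5 - 3) × (4.9 - 4)/(5 - 4) × (4.9 - 6)/(5 - 6) = 0.940500
L_3(4.9) = (4.9 - 3)/(6 - 3) × (4.9 - 4)/(6 - 4) × (4.9 - 5)/(6 - 5) = -0.028500

P(4.9) = 10×L_0(4.9) + 2×L_1(4.9) + 13×L_2(4.9) + 1×L_3(4.9)
P(4.9) = 12.242000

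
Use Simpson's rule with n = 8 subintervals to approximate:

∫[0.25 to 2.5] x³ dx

f(x) = x³
a = 0.25, b = 2.5, n = 8
h = (b - a)/n = 0.281250

Simpson's rule: (h/3)[f(x₀) + 4f(x₁) + 2f(x₂) + ... + f(xₙ)]

x_0 = 0.2500, f(x_0) = 0.015625, coefficient = 1
x_1 = 0.5312, f(x_1) = 0.149933, coefficient = 4
x_2 = 0.8125, f(x_2) = 0.536377, coefficient = 2
x_3 = 1.0938, f(x_3) = 1.308441, coefficient = 4
x_4 = 1.3750, f(x_4) = 2.599609, coefficient = 2
x_5 = 1.6562, f(x_5) = 4.543365, coefficient = 4
x_6 = 1.9375, f(x_6) = 7.273193, coefficient = 2
x_7 = 2.2188, f(x_7) = 10.922577, coefficient = 4
x_8 = 2.5000, f(x_8) = 15.625000, coefficient = 1

I ≈ (0.281250/3) × 104.156250 = 9.764648
Exact value: 9.764648
Error: 0.000000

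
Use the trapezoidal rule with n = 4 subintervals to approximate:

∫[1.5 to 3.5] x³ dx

f(x) = x³
a = 1.5, b = 3.5, n = 4
h = (b - a)/n = 0.500000

Trapezoidal rule: (h/2)[f(x₀) + 2f(x₁) + 2f(x₂) + ... + f(xₙ)]

x_0 = 1.5000, f(x_0) = 3.375000, coefficient = 1
x_1 = 2.0000, f(x_1) = 8.000000, coefficient = 2
x_2 = 2.5000, f(x_2) = 15.625000, coefficient = 2
x_3 = 3.0000, f(x_3) = 27.000000, coefficient = 2
x_4 = 3.5000, f(x_4) = 42.875000, coefficient = 1

I ≈ (0.500000/2) × 147.500000 = 36.875000
Exact value: 36.250000
Error: 0.625000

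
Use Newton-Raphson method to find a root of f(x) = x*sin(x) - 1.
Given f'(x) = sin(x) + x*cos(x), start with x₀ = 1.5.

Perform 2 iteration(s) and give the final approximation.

f(x) = x*sin(x) - 1
f'(x) = sin(x) + x*cos(x)
x₀ = 1.5

Newton-Raphson formula: x_{n+1} = x_n - f(x_n)/f'(x_n)

Iteration 1:
  f(1.500000) = 0.496242
  f'(1.500000) = 1.103601
  x_1 = 1.500000 - 0.496242/1.103601 = 1.050342
Iteration 2:
  f(1.050342) = -0.088730
  f'(1.050342) = 1.389902
  x_2 = 1.050342 - (-0.088730)/1.389902 = 1.114181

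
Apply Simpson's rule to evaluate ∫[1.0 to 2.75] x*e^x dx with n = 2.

f(x) = x*e^x
a = 1.0, b = 2.75, n = 2
h = (b - a)/n = 0.875000

Simpson's rule: (h/3)[f(x₀) + 4f(x₁) + 2f(x₂) + ... + f(xₙ)]

x_0 = 1.0000, f(x_0) = 2.718282, coefficient = 1
x_1 = 1.8750, f(x_1) = 12.226536, coefficient = 4
x_2 = 2.7500, f(x_2) = 43.017238, coefficient = 1

I ≈ (0.875000/3) × 94.641663 = 27.603818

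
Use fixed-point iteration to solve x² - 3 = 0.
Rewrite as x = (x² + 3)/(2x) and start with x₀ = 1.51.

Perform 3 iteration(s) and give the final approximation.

Equation: x² - 3 = 0
Fixed-point form: x = (x² + 3)/(2x)
x₀ = 1.51

x_1 = g(1.510000) = 1.748377
x_2 = g(1.748377) = 1.732127
x_3 = g(1.732127) = 1.732051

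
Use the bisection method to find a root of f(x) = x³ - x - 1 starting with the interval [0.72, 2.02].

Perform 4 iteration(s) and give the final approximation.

f(x) = x³ - x - 1
Initial interval: [0.72, 2.02]

Iteration 1:
  c_1 = (0.720000 + 2.020000)/2 = 1.370000
  f(c_1) = f(1.370000) = 0.201353
  f(a) × f(c) < 0, new interval: [0.720000, 1.370000]
Iteration 2:
  c_2 = (0.720000 + 1.370000)/2 = 1.045000
  f(c_2) = f(1.045000) = -0.903834
  f(a) × f(c) ≥ 0, new interval: [1.045000, 1.370000]
Iteration 3:
  c_3 = (1.045000 + 1.370000)/2 = 1.207500
  f(c_3) = f(1.207500) = -0.446897
  f(a) × f(c) ≥ 0, new interval: [1.207500, 1.370000]
Iteration 4:
  c_4 = (1.207500 + 1.370000)/2 = 1.288750
  f(c_4) = f(1.288750) = -0.148295
  f(a) × f(c) ≥ 0, new interval: [1.288750, 1.370000]

After 4 iteration(s), the approximation is c_4 = 1.288750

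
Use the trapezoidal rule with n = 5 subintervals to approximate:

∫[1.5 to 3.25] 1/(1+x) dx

f(x) = 1/(1+x)
a = 1.5, b = 3.25, n = 5
h = (b - a)/n = 0.350000

Trapezoidal rule: (h/2)[f(x₀) + 2f(x₁) + 2f(x₂) + ... + f(xₙ)]

x_0 = 1.5000, f(x_0) = 0.400000, coefficient = 1
x_1 = 1.8500, f(x_1) = 0.350877, coefficient = 2
x_2 = 2.2000, f(x_2) = 0.312500, coefficient = 2
x_3 = 2.5500, f(x_3) = 0.281690, coefficient = 2
x_4 = 2.9000, f(x_4) = 0.256410, coefficient = 2
x_5 = 3.2500, f(x_5) = 0.235294, coefficient = 1

I ≈ (0.350000/2) × 3.038249 = 0.531694
Exact value: 0.530628
Error: 0.001065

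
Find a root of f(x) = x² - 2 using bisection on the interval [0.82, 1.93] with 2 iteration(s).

f(x) = x² - 2
Initial interval: [0.82, 1.93]

Iteration 1:
  c_1 = (0.820000 + 1.930000)/2 = 1.375000
  f(c_1) = f(1.375000) = -0.109375
  f(a) × f(c) ≥ 0, new interval: [1.375000, 1.930000]
Iteration 2:
  c_2 = (1.375000 + 1.930000)/2 = 1.652500
  f(c_2) = f(1.652500) = 0.730756
  f(a) × f(c) < 0, new interval: [1.375000, 1.652500]

After 2 iteration(s), the approximation is c_2 = 1.652500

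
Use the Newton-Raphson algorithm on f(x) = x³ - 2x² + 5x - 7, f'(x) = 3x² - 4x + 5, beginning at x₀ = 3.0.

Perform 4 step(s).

f(x) = x³ - 2x² + 5x - 7
f'(x) = 3x² - 4x + 5
x₀ = 3.0

Newton-Raphson formula: x_{n+1} = x_n - f(x_n)/f'(x_n)

Iteration 1:
  f(3.000000) = 17.000000
  f'(3.000000) = 20.000000
  x_1 = 3.000000 - 17.000000/20.000000 = 2.150000
Iteration 2:
  f(2.150000) = 4.443375
  f'(2.150000) = 10.267500
  x_2 = 2.150000 - 4.443375/10.267500 = 1.717239
Iteration 3:
  f(1.717239) = 0.752357
  f'(1.717239) = 6.977772
  x_3 = 1.717239 - 0.752357/6.977772 = 1.609417
Iteration 4:
  f(1.609417) = 0.035387
  f'(1.609417) = 6.333000
  x_4 = 1.609417 - 0.035387/6.333000 = 1.603829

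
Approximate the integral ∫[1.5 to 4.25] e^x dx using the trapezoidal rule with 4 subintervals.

f(x) = e^x
a = 1.5, b = 4.25, n = 4
h = (b - a)/n = 0.687500

Trapezoidal rule: (h/2)[f(x₀) + 2f(x₁) + 2f(x₂) + ... + f(xₙ)]

x_0 = 1.5000, f(x_0) = 4.481689, coefficient = 1
x_1 = 2.1875, f(x_1) = 8.912903, coefficient = 2
x_2 = 2.8750, f(x_2) = 17.725424, coefficient = 2
x_3 = 3.5625, f(x_3) = 35.251215, coefficient = 2
x_4 = 4.2500, f(x_4) = 70.105412, coefficient = 1

I ≈ (0.687500/2) × 198.366186 = 68.188376
Exact value: 65.623723
Error: 2.564653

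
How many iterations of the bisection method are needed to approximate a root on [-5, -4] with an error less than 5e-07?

We need (b-a)/2^n ≤ 5e-07
(-4 - (-5))/2^n ≤ 5e-07
1/2^n ≤ 5e-07
2^n ≥ 2000000
n ≥ log₂(2000000) = 20.93
n ≥ 21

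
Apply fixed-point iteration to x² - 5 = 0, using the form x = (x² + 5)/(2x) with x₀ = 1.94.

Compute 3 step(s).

Equation: x² - 5 = 0
Fixed-point form: x = (x² + 5)/(2x)
x₀ = 1.94

x_1 = g(1.940000) = 2.258660
x_2 = g(2.258660) = 2.236181
x_3 = g(2.236181) = 2.236068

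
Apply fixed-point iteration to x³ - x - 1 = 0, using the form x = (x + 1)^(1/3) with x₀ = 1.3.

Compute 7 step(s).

Equation: x³ - x - 1 = 0
Fixed-point form: x = (x + 1)^(1/3)
x₀ = 1.3

x_1 = g(1.300000) = 1.320006
x_2 = g(1.320006) = 1.323822
x_3 = g(1.323822) = 1.324548
x_4 = g(1.324548) = 1.324686
x_5 = g(1.324686) = 1.324712
x_6 = g(1.324712) = 1.324717
x_7 = g(1.324717) = 1.324718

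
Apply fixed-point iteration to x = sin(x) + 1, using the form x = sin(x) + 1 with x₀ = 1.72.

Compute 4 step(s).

Equation: x = sin(x) + 1
Fixed-point form: x = sin(x) + 1
x₀ = 1.72

x_1 = g(1.720000) = 1.988890
x_2 = g(1.988890) = 1.913865
x_3 = g(1.913865) = 1.941727
x_4 = g(1.941727) = 1.931990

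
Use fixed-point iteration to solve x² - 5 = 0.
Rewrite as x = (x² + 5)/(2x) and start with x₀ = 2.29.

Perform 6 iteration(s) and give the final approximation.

Equation: x² - 5 = 0
Fixed-point form: x = (x² + 5)/(2x)
x₀ = 2.29

x_1 = g(2.290000) = 2.236703
x_2 = g(2.236703) = 2.236068
x_3 = g(2.236068) = 2.236068
x_4 = g(2.236068) = 2.236068
x_5 = g(2.236068) = 2.236068
x_6 = g(2.236068) = 2.236068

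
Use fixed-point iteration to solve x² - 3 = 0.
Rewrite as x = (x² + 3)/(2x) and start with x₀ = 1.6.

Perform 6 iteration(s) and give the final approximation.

Equation: x² - 3 = 0
Fixed-point form: x = (x² + 3)/(2x)
x₀ = 1.6

x_1 = g(1.600000) = 1.737500
x_2 = g(1.737500) = 1.732059
x_3 = g(1.732059) = 1.732051
x_4 = g(1.732051) = 1.732051
x_5 = g(1.732051) = 1.732051
x_6 = g(1.732051) = 1.732051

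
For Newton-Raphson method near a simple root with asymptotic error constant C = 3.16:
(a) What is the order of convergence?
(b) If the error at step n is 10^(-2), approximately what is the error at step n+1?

(a) Newton-Raphson has quadratic (order 2) convergence near simple roots.
    This means |e_{n+1}| ≈ C|e_n|².

(b) With |e_n| = 10^(-2) and C = 3.16:
    |e_{n+1}| ≈ 3.16 × (10^(-2))² = 3.16 × 10^(-4)

(a) 2 (quadratic); (b) |e_{n+1}| ≈ 3.160e-04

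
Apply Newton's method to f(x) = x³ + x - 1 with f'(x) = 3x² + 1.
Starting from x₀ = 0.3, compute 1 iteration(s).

f(x) = x³ + x - 1
f'(x) = 3x² + 1
x₀ = 0.3

Newton-Raphson formula: x_{n+1} = x_n - f(x_n)/f'(x_n)

Iteration 1:
  f(0.300000) = -0.673000
  f'(0.300000) = 1.270000
  x_1 = 0.300000 - (-0.673000)/1.270000 = 0.829921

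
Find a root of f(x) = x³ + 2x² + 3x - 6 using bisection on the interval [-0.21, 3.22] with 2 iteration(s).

f(x) = x³ + 2x² + 3x - 6
Initial interval: [-0.21, 3.22]

Iteration 1:
  c_1 = (-0.210000 + 3.220000)/2 = 1.505000
  f(c_1) = f(1.505000) = 6.453913
  f(a) × f(c) < 0, new interval: [-0.210000, 1.505000]
Iteration 2:
  c_2 = (-0.210000 + 1.505000)/2 = 0.647500
  f(c_2) = f(0.647500) = -2.947519
  f(a) × f(c) ≥ 0, new interval: [0.647500, 1.505000]

After 2 iteration(s), the approximation is c_2 = 0.647500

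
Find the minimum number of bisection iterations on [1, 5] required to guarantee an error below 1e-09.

We need (b-a)/2^n ≤ 1e-09
(5 - 1)/2^n ≤ 1e-09
4/2^n ≤ 1e-09
2^n ≥ 4000000000
n ≥ log₂(4000000000) = 31.90
n ≥ 32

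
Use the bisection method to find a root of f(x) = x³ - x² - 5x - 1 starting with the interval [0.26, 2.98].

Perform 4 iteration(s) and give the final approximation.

f(x) = x³ - x² - 5x - 1
Initial interval: [0.26, 2.98]

Iteration 1:
  c_1 = (0.260000 + 2.980000)/2 = 1.620000
  f(c_1) = f(1.620000) = -7.472872
  f(a) × f(c) ≥ 0, new interval: [1.620000, 2.980000]
Iteration 2:
  c_2 = (1.620000 + 2.980000)/2 = 2.300000
  f(c_2) = f(2.300000) = -5.623000
  f(a) × f(c) ≥ 0, new interval: [2.300000, 2.980000]
Iteration 3:
  c_3 = (2.300000 + 2.980000)/2 = 2.640000
  f(c_3) = f(2.640000) = -2.769856
  f(a) × f(c) ≥ 0, new interval: [2.640000, 2.980000]
Iteration 4:
  c_4 = (2.640000 + 2.980000)/2 = 2.810000
  f(c_4) = f(2.810000) = -0.758059
  f(a) × f(c) ≥ 0, new interval: [2.810000, 2.980000]

After 4 iteration(s), the approximation is c_4 = 2.810000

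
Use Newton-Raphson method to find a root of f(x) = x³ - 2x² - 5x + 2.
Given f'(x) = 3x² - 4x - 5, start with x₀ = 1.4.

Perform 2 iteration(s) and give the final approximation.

f(x) = x³ - 2x² - 5x + 2
f'(x) = 3x² - 4x - 5
x₀ = 1.4

Newton-Raphson formula: x_{n+1} = x_n - f(x_n)/f'(x_n)

Iteration 1:
  f(1.400000) = -6.176000
  f'(1.400000) = -4.720000
  x_1 = 1.400000 - (-6.176000)/(-4.720000) = 0.091525
Iteration 2:
  f(0.091525) = 1.526386
  f'(0.091525) = -5.340971
  x_2 = 0.091525 - 1.526386/(-5.340971) = 0.377313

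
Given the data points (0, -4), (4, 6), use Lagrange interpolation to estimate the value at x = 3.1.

Lagrange interpolation formula:
P(x) = Σ yᵢ × Lᵢ(x)
where Lᵢ(x) = Π_{j≠i} (x - xⱼ)/(xᵢ - xⱼ)

L_0(3.1) = (3.1 - 4)/(0 - 4) = 0.225000
L_1(3.1) = (3.1 - 0)/(4 - 0) = 0.775000

P(3.1) = (-4)×L_0(3.1) + 6×L_1(3.1)
P(3.1) = 3.750000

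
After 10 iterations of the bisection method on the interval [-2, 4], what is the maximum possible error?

Bisection error bound: |error| ≤ (b-a)/2^n
|error| ≤ (4 - (-2))/2^10 = 6/2^10
|error| ≤ 0.0058593750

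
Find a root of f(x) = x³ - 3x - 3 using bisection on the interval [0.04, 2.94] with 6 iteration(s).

f(x) = x³ - 3x - 3
Initial interval: [0.04, 2.94]

Iteration 1:
  c_1 = (0.040000 + 2.940000)/2 = 1.490000
  f(c_1) = f(1.490000) = -4.162051
  f(a) × f(c) ≥ 0, new interval: [1.490000, 2.940000]
Iteration 2:
  c_2 = (1.490000 + 2.940000)/2 = 2.215000
  f(c_2) = f(2.215000) = 1.222288
  f(a) × f(c) < 0, new interval: [1.490000, 2.215000]
Iteration 3:
  c_3 = (1.490000 + 2.215000)/2 = 1.852500
  f(c_3) = f(1.852500) = -2.200172
  f(a) × f(c) ≥ 0, new interval: [1.852500, 2.215000]
Iteration 4:
  c_4 = (1.852500 + 2.215000)/2 = 2.033750
  f(c_4) = f(2.033750) = -0.689377
  f(a) × f(c) ≥ 0, new interval: [2.033750, 2.215000]
Iteration 5:
  c_5 = (2.033750 + 2.215000)/2 = 2.124375
  f(c_5) = f(2.124375) = 0.214114
  f(a) × f(c) < 0, new interval: [2.033750, 2.124375]
Iteration 6:
  c_6 = (2.033750 + 2.124375)/2 = 2.079063
  f(c_6) = f(2.079063) = -0.250438
  f(a) × f(c) ≥ 0, new interval: [2.079063, 2.124375]

After 6 iteration(s), the approximation is c_6 = 2.079063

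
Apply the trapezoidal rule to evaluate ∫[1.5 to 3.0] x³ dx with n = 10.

f(x) = x³
a = 1.5, b = 3.0, n = 10
h = (b - a)/n = 0.150000

Trapezoidal rule: (h/2)[f(x₀) + 2f(x₁) + 2f(x₂) + ... + f(xₙ)]

x_0 = 1.5000, f(x_0) = 3.375000, coefficient = 1
x_1 = 1.6500, f(x_1) = 4.492125, coefficient = 2
x_2 = 1.8000, f(x_2) = 5.832000, coefficient = 2
x_3 = 1.9500, f(x_3) = 7.414875, coefficient = 2
x_4 = 2.1000, f(x_4) = 9.261000, coefficient = 2
x_5 = 2.2500, f(x_5) = 11.390625, coefficient = 2
x_6 = 2.4000, f(x_6) = 13.824000, coefficient = 2
x_7 = 2.5500, f(x_7) = 16.581375, coefficient = 2
x_8 = 2.7000, f(x_8) = 19.683000, coefficient = 2
x_9 = 2.8500, f(x_9) = 23.149125, coefficient = 2
x_10 = 3.0000, f(x_10) = 27.000000, coefficient = 1

I ≈ (0.150000/2) × 253.631250 = 19.022344
Exact value: 18.984375
Error: 0.037969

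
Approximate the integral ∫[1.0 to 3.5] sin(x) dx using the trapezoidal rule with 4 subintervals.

f(x) = sin(x)
a = 1.0, b = 3.5, n = 4
h = (b - a)/n = 0.625000

Trapezoidal rule: (h/2)[f(x₀) + 2f(x₁) + 2f(x₂) + ... + f(xₙ)]

x_0 = 1.0000, f(x_0) = 0.841471, coefficient = 1
x_1 = 1.6250, f(x_1) = 0.998531, coefficient = 2
x_2 = 2.2500, f(x_2) = 0.778073, coefficient = 2
x_3 = 2.8750, f(x_3) = 0.263446, coefficient = 2
x_4 = 3.5000, f(x_4) = -0.350783, coefficient = 1

I ≈ (0.625000/2) × 4.570789 = 1.428372
Exact value: 1.476759
Error: 0.048387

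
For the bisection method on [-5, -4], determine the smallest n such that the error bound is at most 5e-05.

We need (b-a)/2^n ≤ 5e-05
(-4 - (-5))/2^n ≤ 5e-05
1/2^n ≤ 5e-05
2^n ≥ 20000
n ≥ log₂(20000) = 14.29
n ≥ 15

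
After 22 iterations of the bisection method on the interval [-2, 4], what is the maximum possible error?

Bisection error bound: |error| ≤ (b-a)/2^n
|error| ≤ (4 - (-2))/2^22 = 6/2^22
|error| ≤ 0.0000014305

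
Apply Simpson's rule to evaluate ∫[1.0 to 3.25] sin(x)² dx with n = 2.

f(x) = sin(x)²
a = 1.0, b = 3.25, n = 2
h = (b - a)/n = 1.125000

Simpson's rule: (h/3)[f(x₀) + 4f(x₁) + 2f(x₂) + ... + f(xₙ)]

x_0 = 1.0000, f(x_0) = 0.708073, coefficient = 1
x_1 = 2.1250, f(x_1) = 0.723044, coefficient = 4
x_2 = 3.2500, f(x_2) = 0.011706, coefficient = 1

I ≈ (1.125000/3) × 3.611955 = 1.354483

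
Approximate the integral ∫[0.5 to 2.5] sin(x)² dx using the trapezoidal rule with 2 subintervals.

f(x) = sin(x)²
a = 0.5, b = 2.5, n = 2
h = (b - a)/n = 1.000000

Trapezoidal rule: (h/2)[f(x₀) + 2f(x₁) + 2f(x₂) + ... + f(xₙ)]

x_0 = 0.5000, f(x_0) = 0.229849, coefficient = 1
x_1 = 1.5000, f(x_1) = 0.994996, coefficient = 2
x_2 = 2.5000, f(x_2) = 0.358169, coefficient = 1

I ≈ (1.000000/2) × 2.578010 = 1.289005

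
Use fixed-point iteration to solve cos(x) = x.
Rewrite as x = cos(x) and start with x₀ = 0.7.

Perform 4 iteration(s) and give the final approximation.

Equation: cos(x) = x
Fixed-point form: x = cos(x)
x₀ = 0.7

x_1 = g(0.700000) = 0.764842
x_2 = g(0.764842) = 0.721492
x_3 = g(0.721492) = 0.750821
x_4 = g(0.750821) = 0.731129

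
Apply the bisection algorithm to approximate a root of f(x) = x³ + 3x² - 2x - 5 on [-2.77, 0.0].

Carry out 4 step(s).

f(x) = x³ + 3x² - 2x - 5
Initial interval: [-2.77, 0.0]

Iteration 1:
  c_1 = (-2.770000 + 0.000000)/2 = -1.385000
  f(c_1) = f(-1.385000) = 0.867933
  f(a) × f(c) ≥ 0, new interval: [-1.385000, 0.000000]
Iteration 2:
  c_2 = (-1.385000 + 0.000000)/2 = -0.692500
  f(c_2) = f(-0.692500) = -2.508424
  f(a) × f(c) < 0, new interval: [-1.385000, -0.692500]
Iteration 3:
  c_3 = (-1.385000 + (-0.692500))/2 = -1.038750
  f(c_3) = f(-1.038750) = -0.806308
  f(a) × f(c) < 0, new interval: [-1.385000, -1.038750]
Iteration 4:
  c_4 = (-1.385000 + (-1.038750))/2 = -1.211875
  f(c_4) = f(-1.211875) = 0.049864
  f(a) × f(c) ≥ 0, new interval: [-1.211875, -1.038750]

After 4 iteration(s), the approximation is c_4 = -1.211875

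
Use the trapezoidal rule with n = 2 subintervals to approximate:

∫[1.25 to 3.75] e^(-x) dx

f(x) = e^(-x)
a = 1.25, b = 3.75, n = 2
h = (b - a)/n = 1.250000

Trapezoidal rule: (h/2)[f(x₀) + 2f(x₁) + 2f(x₂) + ... + f(xₙ)]

x_0 = 1.2500, f(x_0) = 0.286505, coefficient = 1
x_1 = 2.5000, f(x_1) = 0.082085, coefficient = 2
x_2 = 3.7500, f(x_2) = 0.023518, coefficient = 1

I ≈ (1.250000/2) × 0.474193 = 0.296370
Exact value: 0.262987
Error: 0.033383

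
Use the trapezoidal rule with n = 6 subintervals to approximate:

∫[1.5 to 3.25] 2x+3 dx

f(x) = 2x+3
a = 1.5, b = 3.25, n = 6
h = (b - a)/n = 0.291667

Trapezoidal rule: (h/2)[f(x₀) + 2f(x₁) + 2f(x₂) + ... + f(xₙ)]

x_0 = 1.5000, f(x_0) = 6.000000, coefficient = 1
x_1 = 1.7917, f(x_1) = 6.583333, coefficient = 2
x_2 = 2.0833, f(x_2) = 7.166667, coefficient = 2
x_3 = 2.3750, f(x_3) = 7.750000, coefficient = 2
x_4 = 2.6667, f(x_4) = 8.333333, coefficient = 2
x_5 = 2.9583, f(x_5) = 8.916667, coefficient = 2
x_6 = 3.2500, f(x_6) = 9.500000, coefficient = 1

I ≈ (0.291667/2) × 93.000000 = 13.562500
Exact value: 13.562500
Error: 0.000000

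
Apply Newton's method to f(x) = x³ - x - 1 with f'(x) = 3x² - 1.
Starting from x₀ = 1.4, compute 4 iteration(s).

f(x) = x³ - x - 1
f'(x) = 3x² - 1
x₀ = 1.4

Newton-Raphson formula: x_{n+1} = x_n - f(x_n)/f'(x_n)

Iteration 1:
  f(1.400000) = 0.344000
  f'(1.400000) = 4.880000
  x_1 = 1.400000 - 0.344000/4.880000 = 1.329508
Iteration 2:
  f(1.329508) = 0.020520
  f'(1.329508) = 4.302776
  x_2 = 1.329508 - 0.020520/4.302776 = 1.324739
Iteration 3:
  f(1.324739) = 0.000091
  f'(1.324739) = 4.264802
  x_3 = 1.324739 - 0.000091/4.264802 = 1.324718
Iteration 4:
  f(1.324718) = 0.000000
  f'(1.324718) = 4.264633
  x_4 = 1.324718 - 0.000000/4.264633 = 1.324718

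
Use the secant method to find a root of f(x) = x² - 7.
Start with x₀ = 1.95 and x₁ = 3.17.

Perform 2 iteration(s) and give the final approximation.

f(x) = x² - 7
x₀ = 1.95, x₁ = 3.17

Secant formula: x_{n+1} = x_n - f(x_n)(x_n - x_{n-1})/(f(x_n) - f(x_{n-1}))

Iteration 1:
  f(1.950000) = -3.197500
  f(3.170000) = 3.048900
  x_2 = 3.170000 - 3.048900×(3.170000 - 1.950000)/(3.048900 - (-3.197500))
       = 2.574512
Iteration 2:
  f(3.170000) = 3.048900
  f(2.574512) = -0.371889
  x_3 = 2.574512 - (-0.371889)×(2.574512 - 3.170000)/(-0.371889 - 3.048900)
       = 2.639250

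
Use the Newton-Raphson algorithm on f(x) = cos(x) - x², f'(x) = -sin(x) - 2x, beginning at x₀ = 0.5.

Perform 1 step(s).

f(x) = cos(x) - x²
f'(x) = -sin(x) - 2x
x₀ = 0.5

Newton-Raphson formula: x_{n+1} = x_n - f(x_n)/f'(x_n)

Iteration 1:
  f(0.500000) = 0.627583
  f'(0.500000) = -1.479426
  x_1 = 0.500000 - 0.627583/(-1.479426) = 0.924207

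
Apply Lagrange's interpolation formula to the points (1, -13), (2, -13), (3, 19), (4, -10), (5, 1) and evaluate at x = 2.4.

Lagrange interpolation formula:
P(x) = Σ yᵢ × Lᵢ(x)
where Lᵢ(x) = Π_{j≠i} (x - xⱼ)/(xᵢ - xⱼ)

L_0(2.4) = (2.4 - 2)/(1 - 2) × (2.4 - 3)/(1 - 3) × (2.4 - 4)/(1 - 4) × (2.4 - 5)/(1 - 5) = -0.041600
L_1(2.4) = (2.4 - 1)/(2 - 1) × (2.4 - 3)/(2 - 3) × (2.4 - 4)/(2 - 4) × (2.4 - 5)/(2 - 5) = 0.582400
L_2(2.4) = (2.4 - 1)/(3 - 1) × (2.4 - 2)/(3 - 2) × (2.4 - 4)/(3 - 4) × (2.4 - 5)/(3 - 5) = 0.582400
L_3(2.4) = (2.4 - 1)/(4 - 1) × (2.4 - 2)/(4 - 2) × (2.4 - 3)/(4 - 3) × (2.4 - 5)/(4 - 5) = -0.145600
L_4(2.4) = (2.4 - 1)/(5 - 1) × (2.4 - 2)/(5 - 2) × (2.4 - 3)/(5 - 3) × (2.4 - 4)/(5 - 4) = 0.022400

P(2.4) = (-13)×L_0(2.4) + (-13)×L_1(2.4) + 19×L_2(2.4) + (-10)×L_3(2.4) + 1×L_4(2.4)
P(2.4) = 5.513600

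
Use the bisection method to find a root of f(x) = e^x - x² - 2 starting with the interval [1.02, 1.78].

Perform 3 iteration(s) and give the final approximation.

f(x) = e^x - x² - 2
Initial interval: [1.02, 1.78]

Iteration 1:
  c_1 = (1.020000 + 1.780000)/2 = 1.400000
  f(c_1) = f(1.400000) = 0.095200
  f(a) × f(c) < 0, new interval: [1.020000, 1.400000]
Iteration 2:
  c_2 = (1.020000 + 1.400000)/2 = 1.210000
  f(c_2) = f(1.210000) = -0.110615
  f(a) × f(c) ≥ 0, new interval: [1.210000, 1.400000]
Iteration 3:
  c_3 = (1.210000 + 1.400000)/2 = 1.305000
  f(c_3) = f(1.305000) = -0.015336
  f(a) × f(c) ≥ 0, new interval: [1.305000, 1.400000]

After 3 iteration(s), the approximation is c_3 = 1.305000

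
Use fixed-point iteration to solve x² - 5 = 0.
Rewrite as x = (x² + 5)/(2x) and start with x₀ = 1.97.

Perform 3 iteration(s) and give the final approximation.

Equation: x² - 5 = 0
Fixed-point form: x = (x² + 5)/(2x)
x₀ = 1.97

x_1 = g(1.970000) = 2.254036
x_2 = g(2.254036) = 2.236140
x_3 = g(2.236140) = 2.236068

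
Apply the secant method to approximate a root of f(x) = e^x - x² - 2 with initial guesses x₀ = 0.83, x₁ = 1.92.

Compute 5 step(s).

f(x) = e^x - x² - 2
x₀ = 0.83, x₁ = 1.92

Secant formula: x_{n+1} = x_n - f(x_n)(x_n - x_{n-1})/(f(x_n) - f(x_{n-1}))

Iteration 1:
  f(0.830000) = -0.395581
  f(1.920000) = 1.134558
  x_2 = 1.920000 - 1.134558×(1.920000 - 0.830000)/(1.134558 - (-0.395581))
       = 1.111794
Iteration 2:
  f(1.920000) = 1.134558
  f(1.111794) = -0.196279
  x_3 = 1.111794 - (-0.196279)×(1.111794 - 1.920000)/(-0.196279 - 1.134558)
       = 1.230992
Iteration 3:
  f(1.111794) = -0.196279
  f(1.230992) = -0.090716
  x_4 = 1.230992 - (-0.090716)×(1.230992 - 1.111794)/(-0.090716 - (-0.196279))
       = 1.333426
Iteration 4:
  f(1.230992) = -0.090716
  f(1.333426) = 0.015994
  x_5 = 1.333426 - 0.015994×(1.333426 - 1.230992)/(0.015994 - (-0.090716))
       = 1.318072
Iteration 5:
  f(1.333426) = 0.015994
  f(1.318072) = -0.001102
  x_6 = 1.318072 - (-0.001102)×(1.318072 - 1.333426)/(-0.001102 - 0.015994)
       = 1.319062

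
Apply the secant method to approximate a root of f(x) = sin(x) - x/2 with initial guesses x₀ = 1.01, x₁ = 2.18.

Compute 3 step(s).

f(x) = sin(x) - x/2
x₀ = 1.01, x₁ = 2.18

Secant formula: x_{n+1} = x_n - f(x_n)(x_n - x_{n-1})/(f(x_n) - f(x_{n-1}))

Iteration 1:
  f(1.010000) = 0.341832
  f(2.180000) = -0.269896
  x_2 = 2.180000 - (-0.269896)×(2.180000 - 1.010000)/(-0.269896 - 0.341832)
       = 1.663793
Iteration 2:
  f(2.180000) = -0.269896
  f(1.663793) = 0.163783
  x_3 = 1.663793 - 0.163783×(1.663793 - 2.180000)/(0.163783 - (-0.269896))
       = 1.858743
Iteration 3:
  f(1.663793) = 0.163783
  f(1.858743) = 0.029458
  x_4 = 1.858743 - 0.029458×(1.858743 - 1.663793)/(0.029458 - 0.163783)
       = 1.901496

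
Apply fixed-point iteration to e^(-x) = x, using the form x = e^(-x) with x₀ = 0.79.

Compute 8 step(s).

Equation: e^(-x) = x
Fixed-point form: x = e^(-x)
x₀ = 0.79

x_1 = g(0.790000) = 0.453845
x_2 = g(0.453845) = 0.635181
x_3 = g(0.635181) = 0.529839
x_4 = g(0.529839) = 0.588699
x_5 = g(0.588699) = 0.555049
x_6 = g(0.555049) = 0.574044
x_7 = g(0.574044) = 0.563243
x_8 = g(0.563243) = 0.569360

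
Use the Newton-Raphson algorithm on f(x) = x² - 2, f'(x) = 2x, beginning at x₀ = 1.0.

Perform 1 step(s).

f(x) = x² - 2
f'(x) = 2x
x₀ = 1.0

Newton-Raphson formula: x_{n+1} = x_n - f(x_n)/f'(x_n)

Iteration 1:
  f(1.000000) = -1.000000
  f'(1.000000) = 2.000000
  x_1 = 1.000000 - (-1.000000)/2.000000 = 1.500000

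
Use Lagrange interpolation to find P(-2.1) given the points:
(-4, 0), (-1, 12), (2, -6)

Lagrange interpolation formula:
P(x) = Σ yᵢ × Lᵢ(x)
where Lᵢ(x) = Π_{j≠i} (x - xⱼ)/(xᵢ - xⱼ)

L_0(-2.1) = (-2.1 - (-1))/(-4 - (-1)) × (-2.1 - 2)/(-4 - 2) = 0.250556
L_1(-2.1) = (-2.1 - (-4))/(-1 - (-4)) × (-2.1 - 2)/(-1 - 2) = 0.865556
L_2(-2.1) = (-2.1 - (-4))/(2 - (-4)) × (-2.1 - (-1))/(2 - (-1)) = -0.116111

P(-2.1) = 0×L_0(-2.1) + 12×L_1(-2.1) + (-6)×L_2(-2.1)
P(-2.1) = 11.083333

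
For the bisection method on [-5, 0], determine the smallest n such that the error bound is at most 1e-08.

We need (b-a)/2^n ≤ 1e-08
(0 - (-5))/2^n ≤ 1e-08
5/2^n ≤ 1e-08
2^n ≥ 500000000
n ≥ log₂(500000000) = 28.90
n ≥ 29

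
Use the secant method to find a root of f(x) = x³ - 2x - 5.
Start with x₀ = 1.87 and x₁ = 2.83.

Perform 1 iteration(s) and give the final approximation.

f(x) = x³ - 2x - 5
x₀ = 1.87, x₁ = 2.83

Secant formula: x_{n+1} = x_n - f(x_n)(x_n - x_{n-1})/(f(x_n) - f(x_{n-1}))

Iteration 1:
  f(1.870000) = -2.200797
  f(2.830000) = 12.005187
  x_2 = 2.830000 - 12.005187×(2.830000 - 1.870000)/(12.005187 - (-2.200797))
       = 2.018724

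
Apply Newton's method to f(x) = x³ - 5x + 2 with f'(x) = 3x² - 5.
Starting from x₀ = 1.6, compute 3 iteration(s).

f(x) = x³ - 5x + 2
f'(x) = 3x² - 5
x₀ = 1.6

Newton-Raphson formula: x_{n+1} = x_n - f(x_n)/f'(x_n)

Iteration 1:
  f(1.600000) = -1.904000
  f'(1.600000) = 2.680000
  x_1 = 1.600000 - (-1.904000)/2.680000 = 2.310448
Iteration 2:
  f(2.310448) = 2.781321
  f'(2.310448) = 11.014507
  x_2 = 2.310448 - 2.781321/11.014507 = 2.057933
Iteration 3:
  f(2.057933) = 0.425866
  f'(2.057933) = 7.705269
  x_3 = 2.057933 - 0.425866/7.705269 = 2.002664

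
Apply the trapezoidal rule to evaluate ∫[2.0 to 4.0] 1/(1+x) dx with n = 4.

f(x) = 1/(1+x)
a = 2.0, b = 4.0, n = 4
h = (b - a)/n = 0.500000

Trapezoidal rule: (h/2)[f(x₀) + 2f(x₁) + 2f(x₂) + ... + f(xₙ)]

x_0 = 2.0000, f(x_0) = 0.333333, coefficient = 1
x_1 = 2.5000, f(x_1) = 0.285714, coefficient = 2
x_2 = 3.0000, f(x_2) = 0.250000, coefficient = 2
x_3 = 3.5000, f(x_3) = 0.222222, coefficient = 2
x_4 = 4.0000, f(x_4) = 0.200000, coefficient = 1

I ≈ (0.500000/2) × 2.049206 = 0.512302
Exact value: 0.510826
Error: 0.001476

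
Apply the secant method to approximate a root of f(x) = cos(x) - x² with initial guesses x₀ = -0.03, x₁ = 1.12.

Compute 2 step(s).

f(x) = cos(x) - x²
x₀ = -0.03, x₁ = 1.12

Secant formula: x_{n+1} = x_n - f(x_n)(x_n - x_{n-1})/(f(x_n) - f(x_{n-1}))

Iteration 1:
  f(-0.030000) = 0.998650
  f(1.120000) = -0.818718
  x_2 = 1.120000 - (-0.818718)×(1.120000 - (-0.030000))/(-0.818718 - 0.998650)
       = 0.601929
Iteration 2:
  f(1.120000) = -0.818718
  f(0.601929) = 0.461926
  x_3 = 0.601929 - 0.461926×(0.601929 - 1.120000)/(0.461926 - (-0.818718))
       = 0.788796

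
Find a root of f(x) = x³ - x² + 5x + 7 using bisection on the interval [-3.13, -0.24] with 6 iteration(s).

f(x) = x³ - x² + 5x + 7
Initial interval: [-3.13, -0.24]

Iteration 1:
  c_1 = (-3.130000 + (-0.240000))/2 = -1.685000
  f(c_1) = f(-1.685000) = -9.048319
  f(a) × f(c) ≥ 0, new interval: [-1.685000, -0.240000]
Iteration 2:
  c_2 = (-1.685000 + (-0.240000))/2 = -0.962500
  f(c_2) = f(-0.962500) = 0.369428
  f(a) × f(c) < 0, new interval: [-1.685000, -0.962500]
Iteration 3:
  c_3 = (-1.685000 + (-0.962500))/2 = -1.323750
  f(c_3) = f(-1.323750) = -3.690690
  f(a) × f(c) ≥ 0, new interval: [-1.323750, -0.962500]
Iteration 4:
  c_4 = (-1.323750 + (-0.962500))/2 = -1.143125
  f(c_4) = f(-1.143125) = -1.516121
  f(a) × f(c) ≥ 0, new interval: [-1.143125, -0.962500]
Iteration 5:
  c_5 = (-1.143125 + (-0.962500))/2 = -1.052812
  f(c_5) = f(-1.052812) = -0.539429
  f(a) × f(c) ≥ 0, new interval: [-1.052812, -0.962500]
Iteration 6:
  c_6 = (-1.052812 + (-0.962500))/2 = -1.007656
  f(c_6) = f(-1.007656) = -0.076797
  f(a) × f(c) ≥ 0, new interval: [-1.007656, -0.962500]

After 6 iteration(s), the approximation is c_6 = -1.007656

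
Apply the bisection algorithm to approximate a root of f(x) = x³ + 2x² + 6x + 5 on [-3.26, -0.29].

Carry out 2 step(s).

f(x) = x³ + 2x² + 6x + 5
Initial interval: [-3.26, -0.29]

Iteration 1:
  c_1 = (-3.260000 + (-0.290000))/2 = -1.775000
  f(c_1) = f(-1.775000) = -4.941109
  f(a) × f(c) ≥ 0, new interval: [-1.775000, -0.290000]
Iteration 2:
  c_2 = (-1.775000 + (-0.290000))/2 = -1.032500
  f(c_2) = f(-1.032500) = -0.163591
  f(a) × f(c) ≥ 0, new interval: [-1.032500, -0.290000]

After 2 iteration(s), the approximation is c_2 = -1.032500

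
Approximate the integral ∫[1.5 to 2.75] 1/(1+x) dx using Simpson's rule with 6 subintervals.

f(x) = 1/(1+x)
a = 1.5, b = 2.75, n = 6
h = (b - a)/n = 0.208333

Simpson's rule: (h/3)[f(x₀) + 4f(x₁) + 2f(x₂) + ... + f(xₙ)]

x_0 = 1.5000, f(x_0) = 0.400000, coefficient = 1
x_1 = 1.7083, f(x_1) = 0.369231, coefficient = 4
x_2 = 1.9167, f(x_2) = 0.342857, coefficient = 2
x_3 = 2.1250, f(x_3) = 0.320000, coefficient = 4
x_4 = 2.3333, f(x_4) = 0.300000, coefficient = 2
x_5 = 2.5417, f(x_5) = 0.282353, coefficient = 4
x_6 = 2.7500, f(x_6) = 0.266667, coefficient = 1

I ≈ (0.208333/3) × 5.838716 = 0.405466
Exact value: 0.405465
Error: 0.000001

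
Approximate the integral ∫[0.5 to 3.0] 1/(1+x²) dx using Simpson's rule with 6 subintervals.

f(x) = 1/(1+x²)
a = 0.5, b = 3.0, n = 6
h = (b - a)/n = 0.416667

Simpson's rule: (h/3)[f(x₀) + 4f(x₁) + 2f(x₂) + ... + f(xₙ)]

x_0 = 0.5000, f(x_0) = 0.800000, coefficient = 1
x_1 = 0.9167, f(x_1) = 0.543396, coefficient = 4
x_2 = 1.3333, f(x_2) = 0.360000, coefficient = 2
x_3 = 1.7500, f(x_3) = 0.246154, coefficient = 4
x_4 = 2.1667, f(x_4) = 0.175610, coefficient = 2
x_5 = 2.5833, f(x_5) = 0.130317, coefficient = 4
x_6 = 3.0000, f(x_6) = 0.100000, coefficient = 1

I ≈ (0.416667/3) × 5.650687 = 0.784818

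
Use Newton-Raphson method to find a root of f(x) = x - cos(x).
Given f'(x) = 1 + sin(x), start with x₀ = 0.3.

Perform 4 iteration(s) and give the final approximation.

f(x) = x - cos(x)
f'(x) = 1 + sin(x)
x₀ = 0.3

Newton-Raphson formula: x_{n+1} = x_n - f(x_n)/f'(x_n)

Iteration 1:
  f(0.300000) = -0.655336
  f'(0.300000) = 1.295520
  x_1 = 0.300000 - (-0.655336)/1.295520 = 0.805848
Iteration 2:
  f(0.805848) = 0.113349
  f'(0.805848) = 1.721418
  x_2 = 0.805848 - 0.113349/1.721418 = 0.740002
Iteration 3:
  f(0.740002) = 0.001535
  f'(0.740002) = 1.674289
  x_3 = 0.740002 - 0.001535/1.674289 = 0.739085
Iteration 4:
  f(0.739085) = 0.000000
  f'(0.739085) = 1.673612
  x_4 = 0.739085 - 0.000000/1.673612 = 0.739085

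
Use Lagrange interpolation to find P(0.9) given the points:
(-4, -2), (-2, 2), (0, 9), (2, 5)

Lagrange interpolation formula:
P(x) = Σ yᵢ × Lᵢ(x)
where Lᵢ(x) = Π_{j≠i} (x - xⱼ)/(xᵢ - xⱼ)

L_0(0.9) = (0.9 - (-2))/(-4 - (-2)) × (0.9 - 0)/(-4 - 0) × (0.9 - 2)/(-4 - 2) = 0.059813
L_1(0.9) = (0.9 - (-4))/(-2 - (-4)) × (0.9 - 0)/(-2 - 0) × (0.9 - 2)/(-2 - 2) = -0.303188
L_2(0.9) = (0.9 - (-4))/(0 - (-4)) × (0.9 - (-2))/(0 - (-2)) × (0.9 - 2)/(0 - 2) = 0.976938
L_3(0.9) = (0.9 - (-4))/(2 - (-4)) × (0.9 - (-2))/(2 - (-2)) × (0.9 - 0)/(2 - 0) = 0.266438

P(0.9) = (-2)×L_0(0.9) + 2×L_1(0.9) + 9×L_2(0.9) + 5×L_3(0.9)
P(0.9) = 9.398625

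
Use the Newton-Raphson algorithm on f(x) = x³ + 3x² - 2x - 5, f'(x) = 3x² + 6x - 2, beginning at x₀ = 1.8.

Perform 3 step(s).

f(x) = x³ + 3x² - 2x - 5
f'(x) = 3x² + 6x - 2
x₀ = 1.8

Newton-Raphson formula: x_{n+1} = x_n - f(x_n)/f'(x_n)

Iteration 1:
  f(1.800000) = 6.952000
  f'(1.800000) = 18.520000
  x_1 = 1.800000 - 6.952000/18.520000 = 1.424622
Iteration 2:
  f(1.424622) = 1.130738
  f'(1.424622) = 12.636376
  x_2 = 1.424622 - 1.130738/12.636376 = 1.335139
Iteration 3:
  f(1.335139) = 0.057527
  f'(1.335139) = 11.358626
  x_3 = 1.335139 - 0.057527/11.358626 = 1.330075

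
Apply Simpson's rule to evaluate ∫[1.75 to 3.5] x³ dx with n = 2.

f(x) = x³
a = 1.75, b = 3.5, n = 2
h = (b - a)/n = 0.875000

Simpson's rule: (h/3)[f(x₀) + 4f(x₁) + 2f(x₂) + ... + f(xₙ)]

x_0 = 1.7500, f(x_0) = 5.359375, coefficient = 1
x_1 = 2.6250, f(x_1) = 18.087891, coefficient = 4
x_2 = 3.5000, f(x_2) = 42.875000, coefficient = 1

I ≈ (0.875000/3) × 120.585938 = 35.170898
Exact value: 35.170898
Error: 0.000000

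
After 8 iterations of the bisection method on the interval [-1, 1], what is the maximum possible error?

Bisection error bound: |error| ≤ (b-a)/2^n
|error| ≤ (1 - (-1))/2^8 = 2/2^8
|error| ≤ 0.0078125000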